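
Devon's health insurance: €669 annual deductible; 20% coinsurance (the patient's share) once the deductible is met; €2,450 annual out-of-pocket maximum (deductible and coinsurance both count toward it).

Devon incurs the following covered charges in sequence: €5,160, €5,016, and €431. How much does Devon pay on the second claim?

#1 (€5,160): deductible takes €669, €4,491 remains; coinsurance €4,491 × 20% = €898.20. Patient pays €1,567.20; OOP now €1,567.20.
#2 (€5,016): 20% coinsurance on €5,016 = €1,003.20. OOP would hit €2,570.40 > €2,450, so the cap limits the patient to €2,450 − €1,567.20 = €882.80.

€882.80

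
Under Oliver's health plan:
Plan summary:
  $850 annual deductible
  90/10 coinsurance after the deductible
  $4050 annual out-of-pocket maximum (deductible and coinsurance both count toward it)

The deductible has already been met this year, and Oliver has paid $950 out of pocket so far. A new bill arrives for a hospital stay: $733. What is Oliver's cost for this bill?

The deductible is already satisfied, so the full bill goes to coinsurance.
Patient's 10% share of $733 is $73.30.
Year-to-date out-of-pocket becomes $950 + $73.30 = $1023.30, still under the $4050 maximum, so no cap applies.

$73.30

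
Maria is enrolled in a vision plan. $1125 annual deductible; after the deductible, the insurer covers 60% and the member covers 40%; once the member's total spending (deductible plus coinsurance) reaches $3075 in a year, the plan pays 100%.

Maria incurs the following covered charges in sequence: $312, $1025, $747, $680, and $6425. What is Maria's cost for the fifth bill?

$1294.40

#1 ($312): fully absorbed by the deductible. Cost to member: $312. OOP to date $312.
#2 ($1025): deductible takes $813, $212 remains; member's 40% is $84.80. Member owes $897.80 (running OOP $1209.80).
#3 ($747): deductible met; 40% of $747 = $298.80. Member owes $298.80 (running OOP $1508.60).
#4 ($680): 40% coinsurance on $680 = $272. Cost to member: $272. OOP to date $1780.60.
#5 ($6425): 40% coinsurance on $6425 = $2570. Adding that to $1780.60 gives $4350.60, past the $3075 cap; member pays only $3075 − $1780.60 = $1294.40.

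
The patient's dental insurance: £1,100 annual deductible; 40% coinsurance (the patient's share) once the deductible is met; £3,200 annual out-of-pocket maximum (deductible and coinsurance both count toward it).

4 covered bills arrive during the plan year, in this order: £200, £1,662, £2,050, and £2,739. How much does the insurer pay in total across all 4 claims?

Bill 1, £200: entire amount goes to the deductible. Cost to patient: £200. OOP to date £200. Insurer: £200 − £200 = £0.
Bill 2, £1,662: £900 finishes the deductible; £762 goes to coinsurance; 40% of £762 = £304.80. Patient owes £1,204.80 (running OOP £1,404.80). Plan pays £1,662 − £1,204.80 = £457.20.
Bill 3, £2,050: deductible met; 40% of £2,050 = £820. Cost to patient: £820. OOP to date £2,224.80. Insurer: £2,050 − £820 = £1,230.
Bill 4, £2,739: 40% coinsurance on £2,739 = £1,095.60. OOP would hit £3,320.40 > £3,200, so the cap limits the patient to £3,200 − £2,224.80 = £975.20. Plan pays £2,739 − £975.20 = £1,763.80.
Insurer total = bills − patient's total = £6,651 − £3,200 = £3,451.

£3,451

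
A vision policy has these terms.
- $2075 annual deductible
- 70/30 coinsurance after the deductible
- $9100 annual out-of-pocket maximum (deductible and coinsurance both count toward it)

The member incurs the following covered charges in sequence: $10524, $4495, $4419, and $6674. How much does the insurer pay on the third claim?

Bill 1, $10524: $2075 to deductible, leaving $8449; coinsurance $8449 × 30% = $2534.70. Member pays $4609.70; OOP now $4609.70. Plan pays $10524 − $4609.70 = $5914.30.
Bill 2, $4495: deductible met; 30% of $4495 = $1348.50. Member pays $1348.50; OOP now $5958.20. Insurer: $4495 − $1348.50 = $3146.50.
Bill 3, $4419: deductible already satisfied, so member's share is 30% × $4419 = $1325.70. Member pays $1325.70; OOP now $7283.90. Plan pays $4419 − $1325.70 = $3093.30.

$3093.30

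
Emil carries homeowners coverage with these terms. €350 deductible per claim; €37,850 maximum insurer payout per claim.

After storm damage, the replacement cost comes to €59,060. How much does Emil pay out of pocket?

€21,210

Less the €350 deductible: €59,060 − €350 = €58,710.
The €37,850 per-incident cap binds; insurer pays €37,850.
Homeowner's share is the uncovered remainder: €59,060 − €37,850 = €21,210.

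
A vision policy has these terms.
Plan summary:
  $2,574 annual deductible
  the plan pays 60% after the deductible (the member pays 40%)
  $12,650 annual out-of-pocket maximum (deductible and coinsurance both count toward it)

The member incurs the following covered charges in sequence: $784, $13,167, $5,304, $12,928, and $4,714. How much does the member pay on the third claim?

$2,121.60

Bill 1, $784: entire amount goes to the deductible. Member owes $784 (running OOP $784).
Bill 2, $13,167: $1,790 to deductible, leaving $11,377; coinsurance $11,377 × 40% = $4,550.80. Member owes $6,340.80 (running OOP $7,124.80).
Bill 3, $5,304: 40% coinsurance on $5,304 = $2,121.60. Member pays $2,121.60; OOP now $9,246.40.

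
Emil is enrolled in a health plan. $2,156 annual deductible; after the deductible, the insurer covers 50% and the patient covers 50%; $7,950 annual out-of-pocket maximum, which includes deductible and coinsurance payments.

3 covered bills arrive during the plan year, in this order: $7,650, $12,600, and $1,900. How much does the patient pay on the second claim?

$3,047

#1 ($7,650): $2,156 finishes the deductible; $5,494 goes to coinsurance; patient's 50% is $2,747. Patient owes $4,903 (running OOP $4,903).
#2 ($12,600): 50% coinsurance on $12,600 = $6,300. Adding that to $4,903 gives $11,203, past the $7,950 cap; patient pays only $7,950 − $4,903 = $3,047.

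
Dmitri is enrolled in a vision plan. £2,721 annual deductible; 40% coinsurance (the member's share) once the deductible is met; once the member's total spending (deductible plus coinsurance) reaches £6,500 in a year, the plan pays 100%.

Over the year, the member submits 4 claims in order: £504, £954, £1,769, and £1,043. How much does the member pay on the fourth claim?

£417.20

Bill 1, £504: fully absorbed by the deductible. Member owes £504 (running OOP £504).
Bill 2, £954: fully absorbed by the deductible. Cost to member: £954. OOP to date £1,458.
Bill 3, £1,769: £1,263 to deductible, leaving £506; coinsurance £506 × 40% = £202.40. Member pays £1,465.40; OOP now £2,923.40.
Bill 4, £1,043: deductible already satisfied, so member's share is 40% × £1,043 = £417.20. Member owes £417.20 (running OOP £3,340.60).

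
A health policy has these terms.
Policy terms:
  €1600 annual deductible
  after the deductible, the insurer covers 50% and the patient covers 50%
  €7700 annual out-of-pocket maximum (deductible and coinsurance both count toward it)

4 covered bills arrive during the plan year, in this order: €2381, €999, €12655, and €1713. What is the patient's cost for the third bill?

€5210

#1 (€2381): deductible takes €1600, €781 remains; 50% of €781 = €390.50. Cost to patient: €1990.50. OOP to date €1990.50.
#2 (€999): deductible already satisfied, so patient's share is 50% × €999 = €499.50. Patient owes €499.50 (running OOP €2490).
#3 (€12655): deductible already satisfied, so patient's share is 50% × €12655 = €6327.50. OOP would hit €8817.50 > €7700, so the cap limits the patient to €7700 − €2490 = €5210.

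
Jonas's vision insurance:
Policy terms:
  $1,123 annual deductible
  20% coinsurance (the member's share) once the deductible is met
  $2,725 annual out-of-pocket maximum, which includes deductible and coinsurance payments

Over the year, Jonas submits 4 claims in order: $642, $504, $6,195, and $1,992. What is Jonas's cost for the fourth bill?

$358.40

Claim 1 — $642: fully absorbed by the deductible. Cost to member: $642. OOP to date $642.
Claim 2 — $504: deductible takes $481, $23 remains; member's 20% is $4.60. Cost to member: $485.60. OOP to date $1,127.60.
Claim 3 — $6,195: deductible already satisfied, so member's share is 20% × $6,195 = $1,239. Member owes $1,239 (running OOP $2,366.60).
Claim 4 — $1,992: deductible already satisfied, so member's share is 20% × $1,992 = $398.40. That would push OOP to $2,765, over the $2,725 cap, so member pays $2,725 − $2,366.60 = $358.40.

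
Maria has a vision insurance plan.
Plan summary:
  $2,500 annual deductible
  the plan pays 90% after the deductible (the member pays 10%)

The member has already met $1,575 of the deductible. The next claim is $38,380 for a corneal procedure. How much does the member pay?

$1,575 of the $2,500 deductible is already met, leaving $925.
After the $925 deductible portion, $38,380 − $925 = $37,455 is subject to coinsurance.
10% of $37,455 = $3,745.50 falls to the member.
That puts the member's cost at $925 + $3,745.50 = $4,670.50.

$4,670.50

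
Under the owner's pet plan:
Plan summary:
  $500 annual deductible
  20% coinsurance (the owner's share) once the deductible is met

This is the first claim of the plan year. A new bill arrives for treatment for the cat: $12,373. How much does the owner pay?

$2,874.60

Nothing has been paid toward the $500 deductible, so the first $500 of this charge is applied there.
The remaining $11,873 (= $12,373 − $500) moves to coinsurance.
Owner's 20% share of $11,873 is $2,374.60.
Owner responsibility: $500 + $2,374.60 = $2,874.60.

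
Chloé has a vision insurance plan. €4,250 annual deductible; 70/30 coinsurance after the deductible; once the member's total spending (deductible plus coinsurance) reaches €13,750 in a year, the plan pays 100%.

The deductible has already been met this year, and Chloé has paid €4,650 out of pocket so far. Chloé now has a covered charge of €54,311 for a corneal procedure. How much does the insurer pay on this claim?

The deductible is already satisfied, so the full bill goes to coinsurance.
Member's 30% share of €54,311 is €16,293.30.
Adding €16,293.30 to the €4,650 already spent would give €20,943.30, which exceeds the €13,750 cap; the member pays just €13,750 − €4,650 = €9,100.
The insurer covers the remainder: €54,311 − €9,100 = €45,211.

€45,211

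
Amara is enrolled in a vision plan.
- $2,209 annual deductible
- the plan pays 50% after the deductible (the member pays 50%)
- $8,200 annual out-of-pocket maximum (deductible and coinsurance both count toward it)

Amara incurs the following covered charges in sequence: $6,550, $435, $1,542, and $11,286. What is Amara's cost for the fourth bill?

$2,832

Claim 1 — $6,550: $2,209 to deductible, leaving $4,341; 50% of $4,341 = $2,170.50. Member owes $4,379.50 (running OOP $4,379.50).
Claim 2 — $435: deductible met; 50% of $435 = $217.50. Member pays $217.50; OOP now $4,597.
Claim 3 — $1,542: deductible already satisfied, so member's share is 50% × $1,542 = $771. Member owes $771 (running OOP $5,368).
Claim 4 — $11,286: deductible already satisfied, so member's share is 50% × $11,286 = $5,643. OOP would hit $11,011 > $8,200, so the cap limits the member to $8,200 − $5,368 = $2,832.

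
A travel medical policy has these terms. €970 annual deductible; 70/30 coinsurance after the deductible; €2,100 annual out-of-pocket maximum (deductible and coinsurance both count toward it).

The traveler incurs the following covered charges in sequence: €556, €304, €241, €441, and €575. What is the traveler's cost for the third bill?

€149.30

Claim 1 (€556): all of it applies to the deductible. Cost to traveler: €556. OOP to date €556.
Claim 2 (€304): all of it applies to the deductible. Traveler pays €304; OOP now €860.
Claim 3 (€241): deductible takes €110, €131 remains; traveler's 30% is €39.30. Traveler owes €149.30 (running OOP €1,009.30).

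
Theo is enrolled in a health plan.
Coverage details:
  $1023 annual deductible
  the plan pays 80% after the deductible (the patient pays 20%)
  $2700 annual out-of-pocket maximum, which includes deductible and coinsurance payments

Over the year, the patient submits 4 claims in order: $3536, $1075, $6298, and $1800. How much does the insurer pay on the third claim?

#1 ($3536): $1023 to deductible, leaving $2513; 20% of $2513 = $502.60. Cost to patient: $1525.60. OOP to date $1525.60. Plan pays $3536 − $1525.60 = $2010.40.
#2 ($1075): deductible already satisfied, so patient's share is 20% × $1075 = $215. Patient pays $215; OOP now $1740.60. Insurer: $1075 − $215 = $860.
#3 ($6298): 20% coinsurance on $6298 = $1259.60. OOP would hit $3000.20 > $2700, so the cap limits the patient to $2700 − $1740.60 = $959.40. Plan pays $6298 − $959.40 = $5338.60.

$5338.60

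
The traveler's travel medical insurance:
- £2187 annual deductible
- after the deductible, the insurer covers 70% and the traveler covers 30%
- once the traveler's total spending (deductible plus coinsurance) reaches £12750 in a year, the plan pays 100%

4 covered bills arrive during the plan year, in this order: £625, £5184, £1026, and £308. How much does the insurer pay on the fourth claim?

£215.60

Bill 1, £625: entire amount goes to the deductible. Cost to traveler: £625. OOP to date £625. Plan pays £625 − £625 = £0.
Bill 2, £5184: £1562 finishes the deductible; £3622 goes to coinsurance; coinsurance £3622 × 30% = £1086.60. Cost to traveler: £2648.60. OOP to date £3273.60. Plan pays £5184 − £2648.60 = £2535.40.
Bill 3, £1026: deductible met; 30% of £1026 = £307.80. Traveler pays £307.80; OOP now £3581.40. Plan pays £1026 − £307.80 = £718.20.
Bill 4, £308: deductible met; 30% of £308 = £92.40. Traveler pays £92.40; OOP now £3673.80. Insurer: £308 − £92.40 = £215.60.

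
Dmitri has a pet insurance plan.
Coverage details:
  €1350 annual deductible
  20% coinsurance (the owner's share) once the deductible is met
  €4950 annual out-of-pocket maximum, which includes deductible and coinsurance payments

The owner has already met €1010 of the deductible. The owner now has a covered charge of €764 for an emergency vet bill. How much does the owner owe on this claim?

Remaining deductible: €1350 − €1010 = €340.
That leaves €764 − €340 = €424 for coinsurance.
20% of €424 = €84.80 falls to the owner.
Owner responsibility before any cap: €340 + €84.80 = €424.80.
Year-to-date out-of-pocket becomes €1010 + €424.80 = €1434.80, still under the €4950 maximum, so no cap applies.

€424.80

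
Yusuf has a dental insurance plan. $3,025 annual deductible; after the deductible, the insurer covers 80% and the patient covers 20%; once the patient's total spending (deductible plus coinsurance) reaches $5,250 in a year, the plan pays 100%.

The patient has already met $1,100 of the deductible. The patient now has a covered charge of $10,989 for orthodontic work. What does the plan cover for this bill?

$7,251.20

Remaining deductible: $3,025 − $1,100 = $1,925.
After the $1,925 deductible portion, $10,989 − $1,925 = $9,064 is subject to coinsurance.
Patient's 20% share of $9,064 is $1,812.80.
Patient responsibility before any cap: $1,925 + $1,812.80 = $3,737.80.
Year-to-date out-of-pocket becomes $1,100 + $3,737.80 = $4,837.80, still under the $5,250 maximum, so no cap applies.
The plan picks up $10,989 − $3,737.80 = $7,251.20.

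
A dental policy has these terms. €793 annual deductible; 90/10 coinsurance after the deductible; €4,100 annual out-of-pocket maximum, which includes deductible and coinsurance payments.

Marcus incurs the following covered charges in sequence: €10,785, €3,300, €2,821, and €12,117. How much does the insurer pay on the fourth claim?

€10,905.30

Claim 1 — €10,785: deductible takes €793, €9,992 remains; patient's 10% is €999.20. Patient pays €1,792.20; OOP now €1,792.20. Plan pays €10,785 − €1,792.20 = €8,992.80.
Claim 2 — €3,300: 10% coinsurance on €3,300 = €330. Patient owes €330 (running OOP €2,122.20). Insurer: €3,300 − €330 = €2,970.
Claim 3 — €2,821: deductible already satisfied, so patient's share is 10% × €2,821 = €282.10. Patient pays €282.10; OOP now €2,404.30. Plan pays €2,821 − €282.10 = €2,538.90.
Claim 4 — €12,117: deductible already satisfied, so patient's share is 10% × €12,117 = €1,211.70. Cost to patient: €1,211.70. OOP to date €3,616. Plan pays €12,117 − €1,211.70 = €10,905.30.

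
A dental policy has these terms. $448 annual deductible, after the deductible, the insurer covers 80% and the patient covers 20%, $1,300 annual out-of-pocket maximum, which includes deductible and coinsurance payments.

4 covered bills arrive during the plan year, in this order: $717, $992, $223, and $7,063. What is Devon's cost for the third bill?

Claim 1 — $717: $448 finishes the deductible; $269 goes to coinsurance; coinsurance $269 × 20% = $53.80. Cost to patient: $501.80. OOP to date $501.80.
Claim 2 — $992: deductible met; 20% of $992 = $198.40. Patient owes $198.40 (running OOP $700.20).
Claim 3 — $223: 20% coinsurance on $223 = $44.60. Patient pays $44.60; OOP now $744.80.

$44.60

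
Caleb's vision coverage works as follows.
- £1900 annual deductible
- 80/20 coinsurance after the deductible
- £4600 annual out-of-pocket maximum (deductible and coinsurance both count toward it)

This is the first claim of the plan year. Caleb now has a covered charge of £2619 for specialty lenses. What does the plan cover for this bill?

£575.20

The full £1900 deductible is still open; £1900 of this bill applies to it.
That leaves £2619 − £1900 = £719 for coinsurance.
Member's 20% share of £719 is £143.80.
So the member owes £1900 + £143.80 = £2043.80 before any cap.
Year-to-date out-of-pocket becomes £0 + £2043.80 = £2043.80, still under the £4600 maximum, so no cap applies.
The plan picks up £2619 − £2043.80 = £575.20.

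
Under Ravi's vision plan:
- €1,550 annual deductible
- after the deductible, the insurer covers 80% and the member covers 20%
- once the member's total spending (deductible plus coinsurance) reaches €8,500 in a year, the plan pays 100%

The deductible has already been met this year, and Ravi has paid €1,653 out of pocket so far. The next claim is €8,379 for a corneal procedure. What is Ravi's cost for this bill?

€1,675.80

The deductible is already satisfied, so the full bill goes to coinsurance.
Member's 20% share of €8,379 is €1,675.80.
Total out-of-pocket so far would be €1,653 + €1,675.80 = €3,328.80, below the €8,500 cap — no reduction.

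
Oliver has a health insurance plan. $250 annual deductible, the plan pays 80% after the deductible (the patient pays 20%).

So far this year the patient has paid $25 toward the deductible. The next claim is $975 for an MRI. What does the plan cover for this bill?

$600

Remaining deductible: $250 − $25 = $225.
That leaves $975 − $225 = $750 for coinsurance.
20% of $750 = $150 falls to the patient.
Patient responsibility: $225 + $150 = $375.
The insurer covers the remainder: $975 − $375 = $600.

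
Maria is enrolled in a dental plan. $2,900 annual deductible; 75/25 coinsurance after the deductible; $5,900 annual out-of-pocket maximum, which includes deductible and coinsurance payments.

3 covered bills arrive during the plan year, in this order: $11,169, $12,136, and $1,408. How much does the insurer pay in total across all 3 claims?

#1 ($11,169): $2,900 finishes the deductible; $8,269 goes to coinsurance; coinsurance $8,269 × 25% = $2,067.25. Patient owes $4,967.25 (running OOP $4,967.25). Plan pays $11,169 − $4,967.25 = $6,201.75.
#2 ($12,136): deductible already satisfied, so patient's share is 25% × $12,136 = $3,034. OOP would hit $8,001.25 > $5,900, so the cap limits the patient to $5,900 − $4,967.25 = $932.75. Plan pays $12,136 − $932.75 = $11,203.25.
#3 ($1,408): 25% coinsurance on $1,408 = $352. That would push OOP to $6,252, over the $5,900 cap, so patient pays $5,900 − $5,900 = $0. Plan pays $1,408 − $0 = $1,408.
Insurer total: $6,201.75 + $11,203.25 + $1,408 = $18,813.

$18,813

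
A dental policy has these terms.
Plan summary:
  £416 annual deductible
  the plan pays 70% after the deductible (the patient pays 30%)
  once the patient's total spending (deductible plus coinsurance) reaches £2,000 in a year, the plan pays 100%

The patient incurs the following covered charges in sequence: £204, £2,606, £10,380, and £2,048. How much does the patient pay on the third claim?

Claim 1 (£204): entire amount goes to the deductible. Patient pays £204; OOP now £204.
Claim 2 (£2,606): deductible takes £212, £2,394 remains; coinsurance £2,394 × 30% = £718.20. Patient owes £930.20 (running OOP £1,134.20).
Claim 3 (£10,380): 30% coinsurance on £10,380 = £3,114. Adding that to £1,134.20 gives £4,248.20, past the £2,000 cap; patient pays only £2,000 − £1,134.20 = £865.80.

£865.80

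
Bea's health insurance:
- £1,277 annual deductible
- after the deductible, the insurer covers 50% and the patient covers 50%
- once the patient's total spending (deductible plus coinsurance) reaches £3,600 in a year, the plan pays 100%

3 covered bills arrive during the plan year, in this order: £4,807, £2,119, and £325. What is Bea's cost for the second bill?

Bill 1, £4,807: £1,277 finishes the deductible; £3,530 goes to coinsurance; 50% of £3,530 = £1,765. Patient pays £3,042; OOP now £3,042.
Bill 2, £2,119: deductible already satisfied, so patient's share is 50% × £2,119 = £1,059.50. OOP would hit £4,101.50 > £3,600, so the cap limits the patient to £3,600 − £3,042 = £558.

£558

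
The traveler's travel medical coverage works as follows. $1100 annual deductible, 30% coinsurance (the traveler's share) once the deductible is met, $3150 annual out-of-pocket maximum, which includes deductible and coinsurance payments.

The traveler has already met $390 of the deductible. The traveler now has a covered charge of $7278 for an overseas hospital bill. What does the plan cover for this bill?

Deductible still to meet: $1100 − $390 = $710.
After the $710 deductible portion, $7278 − $710 = $6568 is subject to coinsurance.
30% of $6568 = $1970.40 falls to the traveler.
That puts the traveler's cost at $710 + $1970.40 = $2680.40 before any cap.
Year-to-date out-of-pocket becomes $390 + $2680.40 = $3070.40, still under the $3150 maximum, so no cap applies.
The insurer covers the remainder: $7278 − $2680.40 = $4597.60.

$4597.60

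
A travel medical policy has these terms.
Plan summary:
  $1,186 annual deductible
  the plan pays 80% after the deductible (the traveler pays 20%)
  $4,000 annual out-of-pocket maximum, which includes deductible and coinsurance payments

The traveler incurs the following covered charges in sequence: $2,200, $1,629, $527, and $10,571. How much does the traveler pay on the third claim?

$105.40

Bill 1, $2,200: deductible takes $1,186, $1,014 remains; 20% of $1,014 = $202.80. Traveler pays $1,388.80; OOP now $1,388.80.
Bill 2, $1,629: deductible met; 20% of $1,629 = $325.80. Traveler pays $325.80; OOP now $1,714.60.
Bill 3, $527: deductible already satisfied, so traveler's share is 20% × $527 = $105.40. Traveler owes $105.40 (running OOP $1,820).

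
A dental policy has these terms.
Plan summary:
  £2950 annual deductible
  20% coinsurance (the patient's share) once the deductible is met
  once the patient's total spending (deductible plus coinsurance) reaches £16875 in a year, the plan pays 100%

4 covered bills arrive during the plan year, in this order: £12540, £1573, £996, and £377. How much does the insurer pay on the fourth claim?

Claim 1 — £12540: deductible takes £2950, £9590 remains; 20% of £9590 = £1918. Patient owes £4868 (running OOP £4868). Plan pays £12540 − £4868 = £7672.
Claim 2 — £1573: 20% coinsurance on £1573 = £314.60. Cost to patient: £314.60. OOP to date £5182.60. Plan pays £1573 − £314.60 = £1258.40.
Claim 3 — £996: deductible already satisfied, so patient's share is 20% × £996 = £199.20. Cost to patient: £199.20. OOP to date £5381.80. Plan pays £996 − £199.20 = £796.80.
Claim 4 — £377: 20% coinsurance on £377 = £75.40. Patient pays £75.40; OOP now £5457.20. Plan pays £377 − £75.40 = £301.60.

£301.60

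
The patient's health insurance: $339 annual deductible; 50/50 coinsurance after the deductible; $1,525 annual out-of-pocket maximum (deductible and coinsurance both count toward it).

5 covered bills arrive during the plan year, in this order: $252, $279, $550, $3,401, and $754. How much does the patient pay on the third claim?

Claim 1 — $252: entire amount goes to the deductible. Cost to patient: $252. OOP to date $252.
Claim 2 — $279: $87 to deductible, leaving $192; patient's 50% is $96. Patient owes $183 (running OOP $435).
Claim 3 — $550: deductible already satisfied, so patient's share is 50% × $550 = $275. Cost to patient: $275. OOP to date $710.

$275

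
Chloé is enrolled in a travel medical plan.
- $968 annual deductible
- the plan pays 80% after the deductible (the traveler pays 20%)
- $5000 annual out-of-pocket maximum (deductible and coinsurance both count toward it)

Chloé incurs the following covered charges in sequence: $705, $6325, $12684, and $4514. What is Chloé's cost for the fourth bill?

Bill 1, $705: entire amount goes to the deductible. Traveler pays $705; OOP now $705.
Bill 2, $6325: $263 to deductible, leaving $6062; 20% of $6062 = $1212.40. Traveler pays $1475.40; OOP now $2180.40.
Bill 3, $12684: 20% coinsurance on $12684 = $2536.80. Traveler owes $2536.80 (running OOP $4717.20).
Bill 4, $4514: deductible met; 20% of $4514 = $902.80. That would push OOP to $5620, over the $5000 cap, so traveler pays $5000 − $4717.20 = $282.80.

$282.80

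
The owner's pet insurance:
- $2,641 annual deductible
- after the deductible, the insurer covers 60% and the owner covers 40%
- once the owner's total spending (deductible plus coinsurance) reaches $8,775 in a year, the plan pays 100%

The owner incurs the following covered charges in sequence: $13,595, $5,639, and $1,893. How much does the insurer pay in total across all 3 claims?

$12,352

Claim 1 ($13,595): deductible takes $2,641, $10,954 remains; owner's 40% is $4,381.60. Cost to owner: $7,022.60. OOP to date $7,022.60. Insurer: $13,595 − $7,022.60 = $6,572.40.
Claim 2 ($5,639): deductible met; 40% of $5,639 = $2,255.60. That would push OOP to $9,278.20, over the $8,775 cap, so owner pays $8,775 − $7,022.60 = $1,752.40. Insurer: $5,639 − $1,752.40 = $3,886.60.
Claim 3 ($1,893): 40% coinsurance on $1,893 = $757.20. OOP would hit $9,532.20 > $8,775, so the cap limits the owner to $8,775 − $8,775 = $0. Plan pays $1,893 − $0 = $1,893.
Insurer total = bills − owner's total = $21,127 − $8,775 = $12,352.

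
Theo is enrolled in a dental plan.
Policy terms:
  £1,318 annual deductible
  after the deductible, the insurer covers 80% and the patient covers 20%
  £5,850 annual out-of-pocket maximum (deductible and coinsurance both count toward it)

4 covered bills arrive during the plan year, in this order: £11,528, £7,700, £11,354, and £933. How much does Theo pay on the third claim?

£950

Claim 1 — £11,528: £1,318 to deductible, leaving £10,210; 20% of £10,210 = £2,042. Patient pays £3,360; OOP now £3,360.
Claim 2 — £7,700: deductible already satisfied, so patient's share is 20% × £7,700 = £1,540. Patient owes £1,540 (running OOP £4,900).
Claim 3 — £11,354: deductible already satisfied, so patient's share is 20% × £11,354 = £2,270.80. Adding that to £4,900 gives £7,170.80, past the £5,850 cap; patient pays only £5,850 − £4,900 = £950.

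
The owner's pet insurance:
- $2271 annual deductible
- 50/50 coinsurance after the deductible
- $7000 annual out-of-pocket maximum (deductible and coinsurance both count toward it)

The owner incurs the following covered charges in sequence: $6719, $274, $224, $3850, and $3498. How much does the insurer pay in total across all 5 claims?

Claim 1 ($6719): deductible takes $2271, $4448 remains; 50% of $4448 = $2224. Owner pays $4495; OOP now $4495. Plan pays $6719 − $4495 = $2224.
Claim 2 ($274): deductible met; 50% of $274 = $137. Owner pays $137; OOP now $4632. Plan pays $274 − $137 = $137.
Claim 3 ($224): deductible met; 50% of $224 = $112. Owner pays $112; OOP now $4744. Insurer: $224 − $112 = $112.
Claim 4 ($3850): 50% coinsurance on $3850 = $1925. Cost to owner: $1925. OOP to date $6669. Insurer: $3850 − $1925 = $1925.
Claim 5 ($3498): 50% coinsurance on $3498 = $1749. Adding that to $6669 gives $8418, past the $7000 cap; owner pays only $7000 − $6669 = $331. Plan pays $3498 − $331 = $3167.
Insurer total = bills − owner's total = $14565 − $7000 = $7565.

$7565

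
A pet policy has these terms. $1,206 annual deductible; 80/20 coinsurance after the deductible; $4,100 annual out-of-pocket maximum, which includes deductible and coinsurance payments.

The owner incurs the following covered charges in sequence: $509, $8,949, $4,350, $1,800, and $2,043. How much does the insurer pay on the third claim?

#1 ($509): all of it applies to the deductible. Owner owes $509 (running OOP $509). Plan pays $509 − $509 = $0.
#2 ($8,949): $697 to deductible, leaving $8,252; 20% of $8,252 = $1,650.40. Cost to owner: $2,347.40. OOP to date $2,856.40. Plan pays $8,949 − $2,347.40 = $6,601.60.
#3 ($4,350): 20% coinsurance on $4,350 = $870. Owner owes $870 (running OOP $3,726.40). Insurer: $4,350 − $870 = $3,480.

$3,480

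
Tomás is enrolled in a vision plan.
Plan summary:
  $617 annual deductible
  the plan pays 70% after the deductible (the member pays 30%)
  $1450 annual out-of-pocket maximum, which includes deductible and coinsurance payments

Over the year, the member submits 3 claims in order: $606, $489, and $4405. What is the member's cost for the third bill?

Bill 1, $606: entire amount goes to the deductible. Member owes $606 (running OOP $606).
Bill 2, $489: $11 finishes the deductible; $478 goes to coinsurance; member's 30% is $143.40. Cost to member: $154.40. OOP to date $760.40.
Bill 3, $4405: deductible already satisfied, so member's share is 30% × $4405 = $1321.50. Adding that to $760.40 gives $2081.90, past the $1450 cap; member pays only $1450 − $760.40 = $689.60.

$689.60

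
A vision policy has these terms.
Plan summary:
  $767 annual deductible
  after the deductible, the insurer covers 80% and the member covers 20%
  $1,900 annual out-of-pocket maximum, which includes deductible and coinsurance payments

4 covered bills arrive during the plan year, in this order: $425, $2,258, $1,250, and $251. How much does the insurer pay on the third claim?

Bill 1, $425: entire amount goes to the deductible. Member owes $425 (running OOP $425). Plan pays $425 − $425 = $0.
Bill 2, $2,258: $342 finishes the deductible; $1,916 goes to coinsurance; coinsurance $1,916 × 20% = $383.20. Cost to member: $725.20. OOP to date $1,150.20. Insurer: $2,258 − $725.20 = $1,532.80.
Bill 3, $1,250: deductible already satisfied, so member's share is 20% × $1,250 = $250. Member pays $250; OOP now $1,400.20. Insurer: $1,250 − $250 = $1,000.

$1,000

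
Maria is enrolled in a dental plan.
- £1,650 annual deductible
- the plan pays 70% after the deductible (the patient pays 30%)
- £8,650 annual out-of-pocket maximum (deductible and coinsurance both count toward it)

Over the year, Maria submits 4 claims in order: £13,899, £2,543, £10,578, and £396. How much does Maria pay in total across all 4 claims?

#1 (£13,899): deductible takes £1,650, £12,249 remains; patient's 30% is £3,674.70. Patient owes £5,324.70 (running OOP £5,324.70).
#2 (£2,543): deductible met; 30% of £2,543 = £762.90. Patient pays £762.90; OOP now £6,087.60.
#3 (£10,578): deductible already satisfied, so patient's share is 30% × £10,578 = £3,173.40. That would push OOP to £9,261, over the £8,650 cap, so patient pays £8,650 − £6,087.60 = £2,562.40.
#4 (£396): deductible already satisfied, so patient's share is 30% × £396 = £118.80. That would push OOP to £8,768.80, over the £8,650 cap, so patient pays £8,650 − £8,650 = £0.
Total paid by the patient: £5,324.70 + £762.90 + £2,562.40 + £0 = £8,650.

£8,650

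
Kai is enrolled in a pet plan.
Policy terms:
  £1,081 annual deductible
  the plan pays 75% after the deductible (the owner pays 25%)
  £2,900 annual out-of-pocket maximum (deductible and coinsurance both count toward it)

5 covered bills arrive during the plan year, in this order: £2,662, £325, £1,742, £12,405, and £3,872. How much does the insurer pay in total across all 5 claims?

Claim 1 (£2,662): deductible takes £1,081, £1,581 remains; owner's 25% is £395.25. Owner pays £1,476.25; OOP now £1,476.25. Insurer: £2,662 − £1,476.25 = £1,185.75.
Claim 2 (£325): 25% coinsurance on £325 = £81.25. Owner owes £81.25 (running OOP £1,557.50). Insurer: £325 − £81.25 = £243.75.
Claim 3 (£1,742): 25% coinsurance on £1,742 = £435.50. Cost to owner: £435.50. OOP to date £1,993. Insurer: £1,742 − £435.50 = £1,306.50.
Claim 4 (£12,405): 25% coinsurance on £12,405 = £3,101.25. OOP would hit £5,094.25 > £2,900, so the cap limits the owner to £2,900 − £1,993 = £907. Plan pays £12,405 − £907 = £11,498.
Claim 5 (£3,872): 25% coinsurance on £3,872 = £968. Adding that to £2,900 gives £3,868, past the £2,900 cap; owner pays only £2,900 − £2,900 = £0. Plan pays £3,872 − £0 = £3,872.
Insurer total: £1,185.75 + £243.75 + £1,306.50 + £11,498 + £3,872 = £18,106.

£18,106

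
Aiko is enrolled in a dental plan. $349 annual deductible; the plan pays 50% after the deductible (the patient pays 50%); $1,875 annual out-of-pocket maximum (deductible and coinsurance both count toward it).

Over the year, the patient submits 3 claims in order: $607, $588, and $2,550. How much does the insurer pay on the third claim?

$1,447

Bill 1, $607: $349 finishes the deductible; $258 goes to coinsurance; coinsurance $258 × 50% = $129. Patient pays $478; OOP now $478. Plan pays $607 − $478 = $129.
Bill 2, $588: 50% coinsurance on $588 = $294. Cost to patient: $294. OOP to date $772. Plan pays $588 − $294 = $294.
Bill 3, $2,550: deductible already satisfied, so patient's share is 50% × $2,550 = $1,275. That would push OOP to $2,047, over the $1,875 cap, so patient pays $1,875 − $772 = $1,103. Insurer: $2,550 − $1,103 = $1,447.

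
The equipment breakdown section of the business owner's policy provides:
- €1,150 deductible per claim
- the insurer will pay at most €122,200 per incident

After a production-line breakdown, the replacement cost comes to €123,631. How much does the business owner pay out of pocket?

€1,431

Subtract the deductible: €123,631 − €1,150 = €122,481.
The €122,200 per-incident cap binds; insurer pays €122,200.
Out of pocket: €123,631 − €122,200 = €1,431.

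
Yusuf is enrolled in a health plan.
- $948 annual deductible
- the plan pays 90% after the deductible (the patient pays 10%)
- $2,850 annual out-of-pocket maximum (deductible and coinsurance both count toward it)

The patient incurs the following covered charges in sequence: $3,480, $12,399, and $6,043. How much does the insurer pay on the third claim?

$5,634.10

Bill 1, $3,480: $948 finishes the deductible; $2,532 goes to coinsurance; 10% of $2,532 = $253.20. Patient pays $1,201.20; OOP now $1,201.20. Plan pays $3,480 − $1,201.20 = $2,278.80.
Bill 2, $12,399: deductible already satisfied, so patient's share is 10% × $12,399 = $1,239.90. Patient pays $1,239.90; OOP now $2,441.10. Insurer: $12,399 − $1,239.90 = $11,159.10.
Bill 3, $6,043: deductible already satisfied, so patient's share is 10% × $6,043 = $604.30. Adding that to $2,441.10 gives $3,045.40, past the $2,850 cap; patient pays only $2,850 − $2,441.10 = $408.90. Plan pays $6,043 − $408.90 = $5,634.10.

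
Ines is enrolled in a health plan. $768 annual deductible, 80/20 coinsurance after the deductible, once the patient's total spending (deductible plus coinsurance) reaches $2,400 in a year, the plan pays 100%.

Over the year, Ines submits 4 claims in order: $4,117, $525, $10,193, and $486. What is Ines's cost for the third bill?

$857.20

Claim 1 — $4,117: $768 to deductible, leaving $3,349; patient's 20% is $669.80. Patient pays $1,437.80; OOP now $1,437.80.
Claim 2 — $525: 20% coinsurance on $525 = $105. Patient owes $105 (running OOP $1,542.80).
Claim 3 — $10,193: 20% coinsurance on $10,193 = $2,038.60. OOP would hit $3,581.40 > $2,400, so the cap limits the patient to $2,400 − $1,542.80 = $857.20.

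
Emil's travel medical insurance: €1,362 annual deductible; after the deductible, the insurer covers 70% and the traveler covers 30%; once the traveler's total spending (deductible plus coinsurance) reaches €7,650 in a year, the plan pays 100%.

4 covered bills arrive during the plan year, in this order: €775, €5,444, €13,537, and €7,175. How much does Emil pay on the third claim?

€4,061.10

#1 (€775): fully absorbed by the deductible. Traveler pays €775; OOP now €775.
#2 (€5,444): €587 finishes the deductible; €4,857 goes to coinsurance; 30% of €4,857 = €1,457.10. Cost to traveler: €2,044.10. OOP to date €2,819.10.
#3 (€13,537): deductible met; 30% of €13,537 = €4,061.10. Cost to traveler: €4,061.10. OOP to date €6,880.20.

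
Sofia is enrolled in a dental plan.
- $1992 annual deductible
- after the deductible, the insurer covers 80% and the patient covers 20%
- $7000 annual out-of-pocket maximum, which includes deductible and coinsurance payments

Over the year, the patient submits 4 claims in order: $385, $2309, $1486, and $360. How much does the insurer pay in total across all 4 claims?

$2038.40

Claim 1 — $385: entire amount goes to the deductible. Patient pays $385; OOP now $385. Insurer: $385 − $385 = $0.
Claim 2 — $2309: deductible takes $1607, $702 remains; patient's 20% is $140.40. Patient pays $1747.40; OOP now $2132.40. Plan pays $2309 − $1747.40 = $561.60.
Claim 3 — $1486: 20% coinsurance on $1486 = $297.20. Cost to patient: $297.20. OOP to date $2429.60. Insurer: $1486 − $297.20 = $1188.80.
Claim 4 — $360: deductible met; 20% of $360 = $72. Patient owes $72 (running OOP $2501.60). Plan pays $360 − $72 = $288.
Insurer total: $0 + $561.60 + $1188.80 + $288 = $2038.40.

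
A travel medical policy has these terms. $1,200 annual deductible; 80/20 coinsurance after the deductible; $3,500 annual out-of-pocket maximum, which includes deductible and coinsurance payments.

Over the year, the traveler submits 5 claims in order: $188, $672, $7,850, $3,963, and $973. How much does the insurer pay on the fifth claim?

Claim 1 ($188): all of it applies to the deductible. Traveler pays $188; OOP now $188. Insurer: $188 − $188 = $0.
Claim 2 ($672): all of it applies to the deductible. Traveler pays $672; OOP now $860. Insurer: $672 − $672 = $0.
Claim 3 ($7,850): deductible takes $340, $7,510 remains; 20% of $7,510 = $1,502. Traveler pays $1,842; OOP now $2,702. Insurer: $7,850 − $1,842 = $6,008.
Claim 4 ($3,963): deductible met; 20% of $3,963 = $792.60. Traveler owes $792.60 (running OOP $3,494.60). Plan pays $3,963 − $792.60 = $3,170.40.
Claim 5 ($973): deductible met; 20% of $973 = $194.60. That would push OOP to $3,689.20, over the $3,500 cap, so traveler pays $3,500 − $3,494.60 = $5.40. Insurer: $973 − $5.40 = $967.60.

$967.60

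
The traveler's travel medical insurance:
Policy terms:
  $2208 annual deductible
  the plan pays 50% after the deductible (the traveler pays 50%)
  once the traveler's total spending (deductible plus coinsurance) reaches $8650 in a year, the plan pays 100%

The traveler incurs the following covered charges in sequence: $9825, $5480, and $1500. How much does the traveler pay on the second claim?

$2633.50

Bill 1, $9825: $2208 to deductible, leaving $7617; coinsurance $7617 × 50% = $3808.50. Traveler owes $6016.50 (running OOP $6016.50).
Bill 2, $5480: 50% coinsurance on $5480 = $2740. Adding that to $6016.50 gives $8756.50, past the $8650 cap; traveler pays only $8650 − $6016.50 = $2633.50.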